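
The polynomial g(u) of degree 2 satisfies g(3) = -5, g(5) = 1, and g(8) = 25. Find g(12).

85

Write g(u) = au^2 + bu + c. Substituting each data point gives a linear system:
  9a + 3b + c = -5
  25a + 5b + c = 1
  64a + 8b + c = 25
Solving the system yields a = 1, b = -5, c = 1.
So g(u) = u^2 - 5u + 1.
Then g(12) = 85.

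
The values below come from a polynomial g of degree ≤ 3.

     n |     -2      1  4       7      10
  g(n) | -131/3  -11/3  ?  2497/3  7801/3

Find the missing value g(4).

The 4 known points determine the degree-3 polynomial uniquely.
Write g(n) = an^3 + bn^2 + cn + d. Substituting each data point gives a linear system:
  -8a + 4b - 2c + d = -131/3
  a + b + c + d = -11/3
  343a + 49b + 7c + d = 2497/3
  1000a + 100b + 10c + d = 7801/3
Solving the system yields a = 3, b = -4, c = 1/3, d = -3.
So g(n) = 3n^3 - 4n^2 + (1/3)n - 3.
Then g(4) = 379/3.

379/3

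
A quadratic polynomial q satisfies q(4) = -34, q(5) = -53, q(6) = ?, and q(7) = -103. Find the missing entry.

-76

The 3 known points determine the degree-2 polynomial uniquely.
Write q(u) = au^2 + bu + c. Substituting each data point gives a linear system:
  16a + 4b + c = -34
  25a + 5b + c = -53
  49a + 7b + c = -103
Solving the system yields a = -2, b = -1, c = 2.
So q(u) = -2u² - u + 2.
Then q(6) = -76.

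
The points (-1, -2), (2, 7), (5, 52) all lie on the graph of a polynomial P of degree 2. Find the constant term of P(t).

Write P(t) = at^2 + bt + c. Substituting each data point gives a linear system:
  a - b + c = -2
  4a + 2b + c = 7
  25a + 5b + c = 52
Solving the system yields a = 2, b = 1, c = -3.
So P(t) = 2t² + t - 3.
The constant term is -3.

-3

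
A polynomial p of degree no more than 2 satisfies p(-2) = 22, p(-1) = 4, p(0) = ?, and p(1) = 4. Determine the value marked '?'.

-2

On equispaced nodes a degree-2 polynomial has vanishing third forward difference, so
  - p(-2) + 3·p(-1) - 3·p(0) + p(1) = 0.
Substituting the known values and solving for p(0):
  -3·p(0) = 6
  p(0) = -2.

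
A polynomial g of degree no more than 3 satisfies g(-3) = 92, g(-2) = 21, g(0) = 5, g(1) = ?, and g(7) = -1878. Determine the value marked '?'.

The 4 known points determine the degree-3 polynomial uniquely.
Write g(t) = at^3 + bt^2 + ct + d. Substituting each data point gives a linear system:
  -27a + 9b - 3c + d = 92
  -8a + 4b - 2c + d = 21
  d = 5
  343a + 49b + 7c + d = -1878
Solving the system yields a = -5, b = -4, c = 4, d = 5.
So g(t) = -5t³ - 4t² + 4t + 5.
Then g(1) = 0.

0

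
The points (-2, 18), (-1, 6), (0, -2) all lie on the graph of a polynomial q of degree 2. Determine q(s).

Write q(s) = as^2 + bs + c. Substituting each data point gives a linear system:
  4a - 2b + c = 18
  a - b + c = 6
  c = -2
Solving the system yields a = 2, b = -6, c = -2.
So q(s) = 2s^2 - 6s - 2.
Check: q(-1) = 6. ✓

q(s) = 2s^2 - 6s - 2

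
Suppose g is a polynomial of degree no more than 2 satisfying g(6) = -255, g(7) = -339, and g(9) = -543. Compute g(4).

-123

Using the Lagrange interpolation formula with nodes 6, 7, 9:
  L_0(u) = (u - 7)(u - 9) / 3
  L_1(u) = (u - 6)(u - 9) / -2
  L_2(u) = (u - 6)(u - 7) / 6
Then g(u) = -255·L_0(u) - 339·L_1(u) - 543·L_2(u).
Expanding and collecting terms gives g(u) = -6u^2 - 6u - 3.
Evaluating at u = 4: g(4) = -123.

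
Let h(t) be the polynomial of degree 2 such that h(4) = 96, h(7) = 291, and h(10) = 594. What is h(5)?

149

Write h(t) = at^2 + bt + c. Substituting each data point gives a linear system:
  16a + 4b + c = 96
  49a + 7b + c = 291
  100a + 10b + c = 594
Solving the system yields a = 6, b = -1, c = 4.
So h(t) = 6t² - t + 4.
Then h(5) = 149.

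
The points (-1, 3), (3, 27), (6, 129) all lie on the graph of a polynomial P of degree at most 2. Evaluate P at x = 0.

-3

Using the Lagrange interpolation formula with nodes -1, 3, 6:
  L_0(x) = (x - 3)(x - 6) / 28
  L_1(x) = (x + 1)(x - 6) / -12
  L_2(x) = (x + 1)(x - 3) / 21
Then P(x) = 3·L_0(x) + 27·L_1(x) + 129·L_2(x).
Expanding and collecting terms gives P(x) = 4x^2 - 2x - 3.
Evaluating at x = 0: P(0) = -3.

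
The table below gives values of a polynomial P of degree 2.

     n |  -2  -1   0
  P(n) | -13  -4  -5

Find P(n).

P(n) = -5n^2 - 6n - 5

Using the Lagrange interpolation formula with nodes -2, -1, 0:
  L_0(n) = (n + 1)n / 2
  L_1(n) = (n + 2)n / -1
  L_2(n) = (n + 2)(n + 1) / 2
Then P(n) = -13·L_0(n) - 4·L_1(n) - 5·L_2(n).
Expanding and collecting terms gives P(n) = -5n^2 - 6n - 5.
Check: P(-2) = -13. ✓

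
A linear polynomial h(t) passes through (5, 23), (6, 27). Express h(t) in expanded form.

h(t) = 4t + 3

Using the Lagrange interpolation formula with nodes 5, 6:
  L_0(t) = (t - 6) / -1
  L_1(t) = (t - 5) / 1
Then h(t) = 23·L_0(t) + 27·L_1(t).
Expanding and collecting terms gives h(t) = 4t + 3.
Check: h(6) = 27. ✓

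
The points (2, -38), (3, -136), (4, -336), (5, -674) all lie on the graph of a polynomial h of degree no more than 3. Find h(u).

Using the Lagrange interpolation formula with nodes 2, 3, 4, 5:
  L_0(u) = (u - 3)(u - 4)(u - 5) / -6
  L_1(u) = (u - 2)(u - 4)(u - 5) / 2
  L_2(u) = (u - 2)(u - 3)(u - 5) / -2
  L_3(u) = (u - 2)(u - 3)(u - 4) / 6
Then h(u) = -38·L_0(u) - 136·L_1(u) - 336·L_2(u) - 674·L_3(u).
Expanding and collecting terms gives h(u) = -6u³ + 3u² + u - 4.
Check: h(5) = -674. ✓

h(u) = -6u^3 + 3u^2 + u - 4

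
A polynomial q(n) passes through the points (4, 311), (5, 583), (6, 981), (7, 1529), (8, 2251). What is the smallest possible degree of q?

3

Forward differences of the values at n = 4, 5, 6, 7, 8:
  q  : 311  583  981  1529  2251
  Δ  : 272  398  548  722
  Δ^2: 126  150  174
  Δ^3: 24  24
  Δ^4: 0
The third differences are constant (24) and nonzero, while all higher differences vanish, so the minimal degree is 3.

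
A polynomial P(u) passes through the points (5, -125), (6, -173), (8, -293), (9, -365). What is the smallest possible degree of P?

2

Divided differences on the nodes 5, 6, 8, 9:
  order 0: -125  -173  -293  -365
  order 1: -48  -60  -72
  order 2: -4  -4
  order 3: 0
The order-2 divided differences are all -4 (nonzero) and every higher order vanishes, so the data lies on a polynomial of degree exactly 2.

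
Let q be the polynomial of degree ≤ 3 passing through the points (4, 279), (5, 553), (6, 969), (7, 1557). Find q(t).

Write q(t) = at^3 + bt^2 + ct + d. Substituting each data point gives a linear system:
  64a + 16b + 4c + d = 279
  125a + 25b + 5c + d = 553
  216a + 36b + 6c + d = 969
  343a + 49b + 7c + d = 1557
Solving the system yields a = 5, b = -4, c = 5, d = 3.
So q(t) = 5t³ - 4t² + 5t + 3.
Check: q(7) = 1557. ✓

q(t) = 5t^3 - 4t^2 + 5t + 3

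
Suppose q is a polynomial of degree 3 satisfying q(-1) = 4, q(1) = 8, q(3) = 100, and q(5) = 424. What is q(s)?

Write q(s) = as^3 + bs^2 + cs + d. Substituting each data point gives a linear system:
  -a + b - c + d = 4
  a + b + c + d = 8
  27a + 9b + 3c + d = 100
  125a + 25b + 5c + d = 424
Solving the system yields a = 3, b = 2, c = -1, d = 4.
So q(s) = 3s³ + 2s² - s + 4.
Check: q(5) = 424. ✓

q(s) = 3s^3 + 2s^2 - s + 4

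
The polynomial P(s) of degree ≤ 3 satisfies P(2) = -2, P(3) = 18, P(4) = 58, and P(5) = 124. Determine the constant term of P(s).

-6

Write P(s) = as^3 + bs^2 + cs + d. Substituting each data point gives a linear system:
  8a + 4b + 2c + d = -2
  27a + 9b + 3c + d = 18
  64a + 16b + 4c + d = 58
  125a + 25b + 5c + d = 124
Solving the system yields a = 1, b = 1, c = -4, d = -6.
So P(s) = s^3 + s^2 - 4s - 6.
The constant term is -6.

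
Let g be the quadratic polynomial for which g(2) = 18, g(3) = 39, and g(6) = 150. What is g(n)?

Write g(n) = an^2 + bn + c. Substituting each data point gives a linear system:
  4a + 2b + c = 18
  9a + 3b + c = 39
  36a + 6b + c = 150
Solving the system yields a = 4, b = 1, c = 0.
So g(n) = 4n² + n.
Check: g(6) = 150. ✓

g(n) = 4n^2 + n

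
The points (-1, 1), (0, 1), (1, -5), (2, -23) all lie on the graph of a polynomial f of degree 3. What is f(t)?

f(t) = -t^3 - 3t^2 - 2t + 1

Write f(t) = at^3 + bt^2 + ct + d. Substituting each data point gives a linear system:
  -a + b - c + d = 1
  d = 1
  a + b + c + d = -5
  8a + 4b + 2c + d = -23
Solving the system yields a = -1, b = -3, c = -2, d = 1.
So f(t) = -t^3 - 3t^2 - 2t + 1.
Check: f(0) = 1. ✓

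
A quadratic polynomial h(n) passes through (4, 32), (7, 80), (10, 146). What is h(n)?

h(n) = n^2 + 5n - 4

Write h(n) = an^2 + bn + c. Substituting each data point gives a linear system:
  16a + 4b + c = 32
  49a + 7b + c = 80
  100a + 10b + c = 146
Solving the system yields a = 1, b = 5, c = -4.
So h(n) = n^2 + 5n - 4.
Check: h(4) = 32. ✓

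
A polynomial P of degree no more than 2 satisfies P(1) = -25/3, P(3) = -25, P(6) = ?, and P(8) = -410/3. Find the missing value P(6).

The 3 known points determine the degree-2 polynomial uniquely.
Write P(t) = at^2 + bt + c. Substituting each data point gives a linear system:
  a + b + c = -25/3
  9a + 3b + c = -25
  64a + 8b + c = -410/3
Solving the system yields a = -2, b = -1/3, c = -6.
So P(t) = -2t^2 - (1/3)t - 6.
Then P(6) = -80.

-80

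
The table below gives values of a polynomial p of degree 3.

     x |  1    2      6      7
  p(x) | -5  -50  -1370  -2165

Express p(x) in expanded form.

Using the Lagrange interpolation formula with nodes 1, 2, 6, 7:
  L_0(x) = (x - 2)(x - 6)(x - 7) / -30
  L_1(x) = (x - 1)(x - 6)(x - 7) / 20
  L_2(x) = (x - 1)(x - 2)(x - 7) / -20
  L_3(x) = (x - 1)(x - 2)(x - 6) / 30
Then p(x) = -5·L_0(x) - 50·L_1(x) - 1370·L_2(x) - 2165·L_3(x).
Expanding and collecting terms gives p(x) = -6x^3 - 3x^2 + 6x - 2.
Check: p(6) = -1370. ✓

p(x) = -6x^3 - 3x^2 + 6x - 2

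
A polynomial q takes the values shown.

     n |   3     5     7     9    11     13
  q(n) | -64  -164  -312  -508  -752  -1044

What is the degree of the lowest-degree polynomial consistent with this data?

2

Forward differences of the values at n = 3, 5, 7, 9, 11, 13:
  q  : -64  -164  -312  -508  -752  -1044
  Δ  : -100  -148  -196  -244  -292
  Δ^2: -48  -48  -48  -48
  Δ^3: 0  0  0
  Δ^4: 0  0
  Δ^5: 0
The second differences are constant (-48) and nonzero, while all higher differences vanish, so the minimal degree is 2.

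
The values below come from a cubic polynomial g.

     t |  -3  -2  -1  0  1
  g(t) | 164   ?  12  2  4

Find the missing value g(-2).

On equispaced nodes a degree-3 polynomial has vanishing fourth forward difference, so
  g(-3) - 4·g(-2) + 6·g(-1) - 4·g(0) + g(1) = 0.
Substituting the known values and solving for g(-2):
  -4·g(-2) = -232
  g(-2) = 58.

58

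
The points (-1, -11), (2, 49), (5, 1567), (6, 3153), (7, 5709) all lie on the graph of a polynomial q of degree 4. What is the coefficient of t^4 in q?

Write q(t) = at^4 + bt^3 + ct^2 + dt + e. Substituting each data point gives a linear system:
  a - b + c - d + e = -11
  16a + 8b + 4c + 2d + e = 49
  625a + 125b + 25c + 5d + e = 1567
  1296a + 216b + 36c + 6d + e = 3153
  2401a + 343b + 49c + 7d + e = 5709
Solving the system yields a = 2, b = 3, c = -3, d = 4, e = -3.
So q(t) = 2t^4 + 3t^3 - 3t^2 + 4t - 3.
The leading coefficient is 2.

2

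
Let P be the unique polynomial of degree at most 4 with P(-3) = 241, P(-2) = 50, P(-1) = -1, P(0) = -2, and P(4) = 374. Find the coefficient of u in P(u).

6

Write P(u) = au^4 + bu^3 + cu^2 + du + e. Substituting each data point gives a linear system:
  81a - 27b + 9c - 3d + e = 241
  16a - 8b + 4c - 2d + e = 50
  a - b + c - d + e = -1
  e = -2
  256a + 64b + 16c + 4d + e = 374
Solving the system yields a = 2, b = -3, c = 2, d = 6, e = -2.
So P(u) = 2u^4 - 3u^3 + 2u^2 + 6u - 2.
The coefficient of u is 6.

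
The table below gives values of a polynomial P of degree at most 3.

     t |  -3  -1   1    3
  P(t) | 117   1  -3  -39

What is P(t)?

Using the Lagrange interpolation formula with nodes -3, -1, 1, 3:
  L_0(t) = (t + 1)(t - 1)(t - 3) / -48
  L_1(t) = (t + 3)(t - 1)(t - 3) / 16
  L_2(t) = (t + 3)(t + 1)(t - 3) / -16
  L_3(t) = (t + 3)(t + 1)(t - 1) / 48
Then P(t) = 117·L_0(t) + 1·L_1(t) - 3·L_2(t) - 39·L_3(t).
Expanding and collecting terms gives P(t) = -3t^3 + 5t^2 + t - 6.
Check: P(-1) = 1. ✓

P(t) = -3t^3 + 5t^2 + t - 6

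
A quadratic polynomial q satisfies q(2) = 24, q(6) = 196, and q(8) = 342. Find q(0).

-2

Write q(n) = an^2 + bn + c. Substituting each data point gives a linear system:
  4a + 2b + c = 24
  36a + 6b + c = 196
  64a + 8b + c = 342
Solving the system yields a = 5, b = 3, c = -2.
So q(n) = 5n^2 + 3n - 2.
Then q(0) = -2.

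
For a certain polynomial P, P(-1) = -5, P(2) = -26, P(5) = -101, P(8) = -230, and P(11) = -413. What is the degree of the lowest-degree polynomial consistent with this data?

2

Forward differences of the values at s = -1, 2, 5, 8, 11:
  P  : -5  -26  -101  -230  -413
  Δ  : -21  -75  -129  -183
  Δ^2: -54  -54  -54
  Δ^3: 0  0
  Δ^4: 0
The second differences are constant (-54) and nonzero, while all higher differences vanish, so the minimal degree is 2.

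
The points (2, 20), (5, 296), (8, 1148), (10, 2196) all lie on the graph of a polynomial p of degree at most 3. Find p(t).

p(t) = 2t^3 + 2t^2 - 4

Write p(t) = at^3 + bt^2 + ct + d. Substituting each data point gives a linear system:
  8a + 4b + 2c + d = 20
  125a + 25b + 5c + d = 296
  512a + 64b + 8c + d = 1148
  1000a + 100b + 10c + d = 2196
Solving the system yields a = 2, b = 2, c = 0, d = -4.
So p(t) = 2t^3 + 2t^2 - 4.
Check: p(2) = 20. ✓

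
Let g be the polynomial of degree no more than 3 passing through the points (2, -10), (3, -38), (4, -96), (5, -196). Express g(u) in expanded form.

Using the Lagrange interpolation formula with nodes 2, 3, 4, 5:
  L_0(u) = (u - 3)(u - 4)(u - 5) / -6
  L_1(u) = (u - 2)(u - 4)(u - 5) / 2
  L_2(u) = (u - 2)(u - 3)(u - 5) / -2
  L_3(u) = (u - 2)(u - 3)(u - 4) / 6
Then g(u) = -10·L_0(u) - 38·L_1(u) - 96·L_2(u) - 196·L_3(u).
Expanding and collecting terms gives g(u) = -2u³ + 3u² - 5u + 4.
Check: g(5) = -196. ✓

g(u) = -2u^3 + 3u^2 - 5u + 4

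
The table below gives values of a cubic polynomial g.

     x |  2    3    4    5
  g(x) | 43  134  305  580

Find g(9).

3200

Forward differences of the values at x = 2, 3, 4, 5:
  g  : 43  134  305  580
  Δ  : 91  171  275
  Δ^2: 80  104
  Δ^3: 24
The third differences are constant, confirming degree 3.
Interpolating (Newton forward form) and evaluating at x = 9 gives g(9) = 3200.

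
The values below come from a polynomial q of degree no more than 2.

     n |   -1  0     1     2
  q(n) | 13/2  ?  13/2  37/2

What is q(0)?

On equispaced nodes a degree-2 polynomial has vanishing third forward difference, so
  - q(-1) + 3·q(0) - 3·q(1) + q(2) = 0.
Substituting the known values and solving for q(0):
  3·q(0) = 15/2
  q(0) = 5/2.

5/2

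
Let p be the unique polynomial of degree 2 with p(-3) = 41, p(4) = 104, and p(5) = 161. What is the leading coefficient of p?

6

Write p(s) = as^2 + bs + c. Substituting each data point gives a linear system:
  9a - 3b + c = 41
  16a + 4b + c = 104
  25a + 5b + c = 161
Solving the system yields a = 6, b = 3, c = -4.
So p(s) = 6s^2 + 3s - 4.
The leading coefficient is 6.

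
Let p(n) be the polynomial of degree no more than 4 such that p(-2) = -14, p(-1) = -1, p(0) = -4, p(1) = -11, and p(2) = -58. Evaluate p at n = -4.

Write p(n) = an^4 + bn^3 + cn^2 + dn + e. Substituting each data point gives a linear system:
  16a - 8b + 4c - 2d + e = -14
  a - b + c - d + e = -1
  e = -4
  a + b + c + d + e = -11
  16a + 8b + 4c + 2d + e = -58
Solving the system yields a = -2, b = -2, c = 0, d = -3, e = -4.
So p(n) = -2n^4 - 2n^3 - 3n - 4.
Then p(-4) = -376.

-376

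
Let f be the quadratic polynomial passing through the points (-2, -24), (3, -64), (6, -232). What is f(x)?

Write f(x) = ax^2 + bx + c. Substituting each data point gives a linear system:
  4a - 2b + c = -24
  9a + 3b + c = -64
  36a + 6b + c = -232
Solving the system yields a = -6, b = -2, c = -4.
So f(x) = -6x^2 - 2x - 4.
Check: f(-2) = -24. ✓

f(x) = -6x^2 - 2x - 4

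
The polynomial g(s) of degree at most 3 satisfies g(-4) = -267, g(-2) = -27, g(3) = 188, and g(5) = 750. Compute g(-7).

-1542

Using the Lagrange interpolation formula with nodes -4, -2, 3, 5:
  L_0(s) = (s + 2)(s - 3)(s - 5) / -126
  L_1(s) = (s + 4)(s - 3)(s - 5) / 70
  L_2(s) = (s + 4)(s + 2)(s - 5) / -70
  L_3(s) = (s + 4)(s + 2)(s - 3) / 126
Then g(s) = -267·L_0(s) - 27·L_1(s) + 188·L_2(s) + 750·L_3(s).
Expanding and collecting terms gives g(s) = 5s^3 + 4s^2 + 4s + 5.
Evaluating at s = -7: g(-7) = -1542.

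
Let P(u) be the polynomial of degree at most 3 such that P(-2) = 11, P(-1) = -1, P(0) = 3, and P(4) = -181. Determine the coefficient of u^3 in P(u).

Write P(u) = au^3 + bu^2 + cu + d. Substituting each data point gives a linear system:
  -8a + 4b - 2c + d = 11
  -a + b - c + d = -1
  d = 3
  64a + 16b + 4c + d = -181
Solving the system yields a = -3, b = -1, c = 6, d = 3.
So P(u) = -3u^3 - u^2 + 6u + 3.
The leading coefficient is -3.

-3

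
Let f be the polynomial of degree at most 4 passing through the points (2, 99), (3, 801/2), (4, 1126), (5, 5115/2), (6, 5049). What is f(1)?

23/2

Forward differences of the values at n = 2, 3, 4, 5, 6:
  f  : 99  801/2  1126  5115/2  5049
  Δ  : 603/2  1451/2  2863/2  4983/2
  Δ^2: 424  706  1060
  Δ^3: 282  354
  Δ^4: 72
The fourth differences are constant, confirming degree 4.
Interpolating (Newton forward form) and evaluating at n = 1 gives f(1) = 23/2.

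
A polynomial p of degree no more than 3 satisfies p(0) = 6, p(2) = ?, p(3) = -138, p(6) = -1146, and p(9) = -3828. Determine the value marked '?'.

The 4 known points determine the degree-3 polynomial uniquely.
Write p(u) = au^3 + bu^2 + cu + d. Substituting each data point gives a linear system:
  d = 6
  27a + 9b + 3c + d = -138
  216a + 36b + 6c + d = -1146
  729a + 81b + 9c + d = -3828
Solving the system yields a = -5, b = -3, c = 6, d = 6.
So p(u) = -5u³ - 3u² + 6u + 6.
Then p(2) = -34.

-34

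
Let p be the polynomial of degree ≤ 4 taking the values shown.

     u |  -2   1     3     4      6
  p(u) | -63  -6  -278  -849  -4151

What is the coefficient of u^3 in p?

Write p(u) = au^4 + bu^3 + cu^2 + du + e. Substituting each data point gives a linear system:
  16a - 8b + 4c - 2d + e = -63
  a + b + c + d + e = -6
  81a + 27b + 9c + 3d + e = -278
  256a + 64b + 16c + 4d + e = -849
  1296a + 216b + 36c + 6d + e = -4151
Solving the system yields a = -3, b = -1, c = -2, d = 5, e = -5.
So p(u) = -3u^4 - u^3 - 2u^2 + 5u - 5.
The coefficient of u^3 is -1.

-1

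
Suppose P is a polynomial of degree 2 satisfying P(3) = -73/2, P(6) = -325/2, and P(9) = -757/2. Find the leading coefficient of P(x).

Write P(x) = ax^2 + bx + c. Substituting each data point gives a linear system:
  9a + 3b + c = -73/2
  36a + 6b + c = -325/2
  81a + 9b + c = -757/2
Solving the system yields a = -5, b = 3, c = -1/2.
So P(x) = -5x^2 + 3x - 1/2.
The leading coefficient is -5.

-5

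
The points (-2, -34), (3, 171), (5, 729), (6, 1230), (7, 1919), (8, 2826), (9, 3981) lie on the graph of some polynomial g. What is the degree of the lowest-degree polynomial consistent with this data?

3

Divided differences on the nodes -2, 3, 5, 6, 7, 8, 9:
  order 0: -34  171  729  1230  1919  2826  3981
  order 1: 41  279  501  689  907  1155
  order 2: 34  74  94  109  124
  order 3: 5  5  5  5
  order 4: 0  0  0
  order 5: 0  0
  order 6: 0
The order-3 divided differences are all 5 (nonzero) and every higher order vanishes, so the data lies on a polynomial of degree exactly 3.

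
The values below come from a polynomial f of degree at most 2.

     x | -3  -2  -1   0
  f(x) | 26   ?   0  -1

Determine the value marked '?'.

9

The 3 known points determine the degree-2 polynomial uniquely.
Write f(x) = ax^2 + bx + c. Substituting each data point gives a linear system:
  9a - 3b + c = 26
  a - b + c = 0
  c = -1
Solving the system yields a = 4, b = 3, c = -1.
So f(x) = 4x^2 + 3x - 1.
Then f(-2) = 9.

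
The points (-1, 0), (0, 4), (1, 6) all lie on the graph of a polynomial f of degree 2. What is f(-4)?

Forward differences of the values at n = -1, 0, 1:
  f  : 0  4  6
  Δ  : 4  2
  Δ^2: -2
The second differences are constant, confirming degree 2.
Interpolating (Newton forward form) and evaluating at n = -4 gives f(-4) = -24.

-24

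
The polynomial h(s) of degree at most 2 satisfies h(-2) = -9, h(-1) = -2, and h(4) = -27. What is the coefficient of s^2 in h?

Write h(s) = as^2 + bs + c. Substituting each data point gives a linear system:
  4a - 2b + c = -9
  a - b + c = -2
  16a + 4b + c = -27
Solving the system yields a = -2, b = 1, c = 1.
So h(s) = -2s^2 + s + 1.
The leading coefficient is -2.

-2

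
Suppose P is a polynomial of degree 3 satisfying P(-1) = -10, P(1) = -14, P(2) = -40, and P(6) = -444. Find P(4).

-170

Using the Lagrange interpolation formula with nodes -1, 1, 2, 6:
  L_0(n) = (n - 1)(n - 2)(n - 6) / -42
  L_1(n) = (n + 1)(n - 2)(n - 6) / 10
  L_2(n) = (n + 1)(n - 1)(n - 6) / -12
  L_3(n) = (n + 1)(n - 1)(n - 2) / 140
Then P(n) = -10·L_0(n) - 14·L_1(n) - 40·L_2(n) - 444·L_3(n).
Expanding and collecting terms gives P(n) = -n^3 - 6n^2 - n - 6.
Evaluating at n = 4: P(4) = -170.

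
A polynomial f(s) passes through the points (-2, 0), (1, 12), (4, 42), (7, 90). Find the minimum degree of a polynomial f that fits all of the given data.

Forward differences of the values at s = -2, 1, 4, 7:
  f  : 0  12  42  90
  Δ  : 12  30  48
  Δ^2: 18  18
  Δ^3: 0
The second differences are constant (18) and nonzero, while all higher differences vanish, so the minimal degree is 2.

2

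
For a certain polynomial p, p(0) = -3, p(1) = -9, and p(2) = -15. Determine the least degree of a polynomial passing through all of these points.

Forward differences of the values at s = 0, 1, 2:
  p  : -3  -9  -15
  Δ  : -6  -6
  Δ^2: 0
The first differences are constant (-6) and nonzero, while all higher differences vanish, so the minimal degree is 1.

1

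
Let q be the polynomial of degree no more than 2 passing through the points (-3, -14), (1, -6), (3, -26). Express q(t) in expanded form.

Write q(t) = at^2 + bt + c. Substituting each data point gives a linear system:
  9a - 3b + c = -14
  a + b + c = -6
  9a + 3b + c = -26
Solving the system yields a = -2, b = -2, c = -2.
So q(t) = -2t^2 - 2t - 2.
Check: q(-3) = -14. ✓

q(t) = -2t^2 - 2t - 2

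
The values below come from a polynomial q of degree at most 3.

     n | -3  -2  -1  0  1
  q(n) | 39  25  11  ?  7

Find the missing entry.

3

The 4 known points determine the degree-3 polynomial uniquely.
Write q(n) = an^3 + bn^2 + cn + d. Substituting each data point gives a linear system:
  -27a + 9b - 3c + d = 39
  -8a + 4b - 2c + d = 25
  -a + b - c + d = 11
  a + b + c + d = 7
Solving the system yields a = 1, b = 6, c = -3, d = 3.
So q(n) = n^3 + 6n^2 - 3n + 3.
Then q(0) = 3.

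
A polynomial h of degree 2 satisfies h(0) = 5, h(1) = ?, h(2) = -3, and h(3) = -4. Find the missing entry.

The 3 known points determine the degree-2 polynomial uniquely.
Write h(x) = ax^2 + bx + c. Substituting each data point gives a linear system:
  c = 5
  4a + 2b + c = -3
  9a + 3b + c = -4
Solving the system yields a = 1, b = -6, c = 5.
So h(x) = x² - 6x + 5.
Then h(1) = 0.

0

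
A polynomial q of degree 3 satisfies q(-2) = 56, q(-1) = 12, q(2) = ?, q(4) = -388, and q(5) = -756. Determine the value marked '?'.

-48

The 4 known points determine the degree-3 polynomial uniquely.
Write q(n) = an^3 + bn^2 + cn + d. Substituting each data point gives a linear system:
  -8a + 4b - 2c + d = 56
  -a + b - c + d = 12
  64a + 16b + 4c + d = -388
  125a + 25b + 5c + d = -756
Solving the system yields a = -6, b = 0, c = -2, d = 4.
So q(n) = -6n^3 - 2n + 4.
Then q(2) = -48.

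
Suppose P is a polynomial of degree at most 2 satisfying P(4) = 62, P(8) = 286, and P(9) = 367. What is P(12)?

670

Write P(u) = au^2 + bu + c. Substituting each data point gives a linear system:
  16a + 4b + c = 62
  64a + 8b + c = 286
  81a + 9b + c = 367
Solving the system yields a = 5, b = -4, c = -2.
So P(u) = 5u² - 4u - 2.
Then P(12) = 670.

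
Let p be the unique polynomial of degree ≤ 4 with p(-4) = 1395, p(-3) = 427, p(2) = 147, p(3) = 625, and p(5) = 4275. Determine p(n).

p(n) = 6n^4 + 3n^3 + 5n^2 + 6n - 5

Write p(n) = an^4 + bn^3 + cn^2 + dn + e. Substituting each data point gives a linear system:
  256a - 64b + 16c - 4d + e = 1395
  81a - 27b + 9c - 3d + e = 427
  16a + 8b + 4c + 2d + e = 147
  81a + 27b + 9c + 3d + e = 625
  625a + 125b + 25c + 5d + e = 4275
Solving the system yields a = 6, b = 3, c = 5, d = 6, e = -5.
So p(n) = 6n^4 + 3n^3 + 5n^2 + 6n - 5.
Check: p(3) = 625. ✓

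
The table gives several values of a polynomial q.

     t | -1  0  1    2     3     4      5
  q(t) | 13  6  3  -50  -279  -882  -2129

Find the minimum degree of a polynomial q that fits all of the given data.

4

Forward differences of the values at t = -1, 0, 1, 2, 3, 4, 5:
  q  : 13  6  3  -50  -279  -882  -2129
  Δ  : -7  -3  -53  -229  -603  -1247
  Δ^2: 4  -50  -176  -374  -644
  Δ^3: -54  -126  -198  -270
  Δ^4: -72  -72  -72
  Δ^5: 0  0
  Δ^6: 0
The fourth differences are constant (-72) and nonzero, while all higher differences vanish, so the minimal degree is 4.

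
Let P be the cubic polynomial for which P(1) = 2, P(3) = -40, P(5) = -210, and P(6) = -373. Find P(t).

Write P(t) = at^3 + bt^2 + ct + d. Substituting each data point gives a linear system:
  a + b + c + d = 2
  27a + 9b + 3c + d = -40
  125a + 25b + 5c + d = -210
  216a + 36b + 6c + d = -373
Solving the system yields a = -2, b = 2, c = -3, d = 5.
So P(t) = -2t^3 + 2t^2 - 3t + 5.
Check: P(3) = -40. ✓

P(t) = -2t^3 + 2t^2 - 3t + 5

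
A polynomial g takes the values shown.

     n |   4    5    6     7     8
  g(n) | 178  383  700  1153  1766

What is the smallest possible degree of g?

Forward differences of the values at n = 4, 5, 6, 7, 8:
  g  : 178  383  700  1153  1766
  Δ  : 205  317  453  613
  Δ^2: 112  136  160
  Δ^3: 24  24
  Δ^4: 0
The third differences are constant (24) and nonzero, while all higher differences vanish, so the minimal degree is 3.

3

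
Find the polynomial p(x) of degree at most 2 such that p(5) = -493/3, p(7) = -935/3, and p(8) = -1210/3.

p(x) = -6x^2 - (5/3)x - 6

Write p(x) = ax^2 + bx + c. Substituting each data point gives a linear system:
  25a + 5b + c = -493/3
  49a + 7b + c = -935/3
  64a + 8b + c = -1210/3
Solving the system yields a = -6, b = -5/3, c = -6.
So p(x) = -6x^2 - (5/3)x - 6.
Check: p(8) = -1210/3. ✓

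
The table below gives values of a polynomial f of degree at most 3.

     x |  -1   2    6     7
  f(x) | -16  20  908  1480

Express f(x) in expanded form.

Write f(x) = ax^3 + bx^2 + cx + d. Substituting each data point gives a linear system:
  -a + b - c + d = -16
  8a + 4b + 2c + d = 20
  216a + 36b + 6c + d = 908
  343a + 49b + 7c + d = 1480
Solving the system yields a = 5, b = -5, c = 2, d = -4.
So f(x) = 5x^3 - 5x^2 + 2x - 4.
Check: f(6) = 908. ✓

f(x) = 5x^3 - 5x^2 + 2x - 4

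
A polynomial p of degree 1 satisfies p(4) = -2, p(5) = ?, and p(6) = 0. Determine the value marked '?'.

On equispaced nodes a degree-1 polynomial has vanishing second forward difference, so
  p(4) - 2·p(5) + p(6) = 0.
Substituting the known values and solving for p(5):
  -2·p(5) = 2
  p(5) = -1.

-1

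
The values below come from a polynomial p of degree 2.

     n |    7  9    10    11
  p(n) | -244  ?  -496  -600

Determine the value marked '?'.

The 3 known points determine the degree-2 polynomial uniquely.
Write p(n) = an^2 + bn + c. Substituting each data point gives a linear system:
  49a + 7b + c = -244
  100a + 10b + c = -496
  121a + 11b + c = -600
Solving the system yields a = -5, b = 1, c = -6.
So p(n) = -5n² + n - 6.
Then p(9) = -402.

-402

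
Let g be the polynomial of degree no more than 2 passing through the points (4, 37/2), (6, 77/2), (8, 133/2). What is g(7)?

Write g(x) = ax^2 + bx + c. Substituting each data point gives a linear system:
  16a + 4b + c = 37/2
  36a + 6b + c = 77/2
  64a + 8b + c = 133/2
Solving the system yields a = 1, b = 0, c = 5/2.
So g(x) = x^2 + 5/2.
Then g(7) = 103/2.

103/2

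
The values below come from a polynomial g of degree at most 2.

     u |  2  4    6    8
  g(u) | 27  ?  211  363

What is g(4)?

99

The 3 known points determine the degree-2 polynomial uniquely.
Write g(u) = au^2 + bu + c. Substituting each data point gives a linear system:
  4a + 2b + c = 27
  36a + 6b + c = 211
  64a + 8b + c = 363
Solving the system yields a = 5, b = 6, c = -5.
So g(u) = 5u^2 + 6u - 5.
Then g(4) = 99.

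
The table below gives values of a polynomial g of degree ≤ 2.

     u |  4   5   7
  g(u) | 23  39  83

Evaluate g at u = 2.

3

Write g(u) = au^2 + bu + c. Substituting each data point gives a linear system:
  16a + 4b + c = 23
  25a + 5b + c = 39
  49a + 7b + c = 83
Solving the system yields a = 2, b = -2, c = -1.
So g(u) = 2u^2 - 2u - 1.
Then g(2) = 3.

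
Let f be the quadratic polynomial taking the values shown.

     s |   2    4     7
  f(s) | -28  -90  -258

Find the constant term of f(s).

-6

Write f(s) = as^2 + bs + c. Substituting each data point gives a linear system:
  4a + 2b + c = -28
  16a + 4b + c = -90
  49a + 7b + c = -258
Solving the system yields a = -5, b = -1, c = -6.
So f(s) = -5s^2 - s - 6.
The constant term is -6.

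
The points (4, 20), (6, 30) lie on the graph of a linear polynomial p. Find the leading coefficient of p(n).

Write p(n) = an + b. Substituting each data point gives a linear system:
  4a + b = 20
  6a + b = 30
Solving the system yields a = 5, b = 0.
So p(n) = 5n.
The leading coefficient is 5.

5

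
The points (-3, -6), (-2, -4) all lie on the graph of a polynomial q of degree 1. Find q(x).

q(x) = 2x

Write q(x) = ax + b. Substituting each data point gives a linear system:
  -3a + b = -6
  -2a + b = -4
Solving the system yields a = 2, b = 0.
So q(x) = 2x.
Check: q(-2) = -4. ✓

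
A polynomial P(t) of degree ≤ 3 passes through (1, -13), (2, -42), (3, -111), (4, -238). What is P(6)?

Using the Lagrange interpolation formula with nodes 1, 2, 3, 4:
  L_0(t) = (t - 2)(t - 3)(t - 4) / -6
  L_1(t) = (t - 1)(t - 3)(t - 4) / 2
  L_2(t) = (t - 1)(t - 2)(t - 4) / -2
  L_3(t) = (t - 1)(t - 2)(t - 3) / 6
Then P(t) = -13·L_0(t) - 42·L_1(t) - 111·L_2(t) - 238·L_3(t).
Expanding and collecting terms gives P(t) = -3t^3 - 2t^2 - 2t - 6.
Evaluating at t = 6: P(6) = -738.

-738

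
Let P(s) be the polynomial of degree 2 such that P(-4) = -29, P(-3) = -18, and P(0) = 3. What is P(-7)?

Using the Lagrange interpolation formula with nodes -4, -3, 0:
  L_0(s) = (s + 3)s / 4
  L_1(s) = (s + 4)s / -3
  L_2(s) = (s + 4)(s + 3) / 12
Then P(s) = -29·L_0(s) - 18·L_1(s) + 3·L_2(s).
Expanding and collecting terms gives P(s) = -s^2 + 4s + 3.
Evaluating at s = -7: P(-7) = -74.

-74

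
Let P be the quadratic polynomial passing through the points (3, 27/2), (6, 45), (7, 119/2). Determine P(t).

P(t) = t^2 + (3/2)t

Write P(t) = at^2 + bt + c. Substituting each data point gives a linear system:
  9a + 3b + c = 27/2
  36a + 6b + c = 45
  49a + 7b + c = 119/2
Solving the system yields a = 1, b = 3/2, c = 0.
So P(t) = t^2 + (3/2)t.
Check: P(7) = 119/2. ✓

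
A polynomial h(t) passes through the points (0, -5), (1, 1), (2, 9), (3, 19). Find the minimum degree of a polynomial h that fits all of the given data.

2

Forward differences of the values at t = 0, 1, 2, 3:
  h  : -5  1  9  19
  Δ  : 6  8  10
  Δ^2: 2  2
  Δ^3: 0
The second differences are constant (2) and nonzero, while all higher differences vanish, so the minimal degree is 2.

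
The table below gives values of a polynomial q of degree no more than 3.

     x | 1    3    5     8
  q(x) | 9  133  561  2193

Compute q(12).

Write q(x) = ax^3 + bx^2 + cx + d. Substituting each data point gives a linear system:
  a + b + c + d = 9
  27a + 9b + 3c + d = 133
  125a + 25b + 5c + d = 561
  512a + 64b + 8c + d = 2193
Solving the system yields a = 4, b = 2, c = 2, d = 1.
So q(x) = 4x^3 + 2x^2 + 2x + 1.
Then q(12) = 7225.

7225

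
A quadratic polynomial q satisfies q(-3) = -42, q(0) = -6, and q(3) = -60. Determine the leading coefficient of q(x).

Write q(x) = ax^2 + bx + c. Substituting each data point gives a linear system:
  9a - 3b + c = -42
  c = -6
  9a + 3b + c = -60
Solving the system yields a = -5, b = -3, c = -6.
So q(x) = -5x^2 - 3x - 6.
The leading coefficient is -5.

-5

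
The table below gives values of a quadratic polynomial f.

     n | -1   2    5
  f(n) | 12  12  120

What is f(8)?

Using the Lagrange interpolation formula with nodes -1, 2, 5:
  L_0(n) = (n - 2)(n - 5) / 18
  L_1(n) = (n + 1)(n - 5) / -9
  L_2(n) = (n + 1)(n - 2) / 18
Then f(n) = 12·L_0(n) + 12·L_1(n) + 120·L_2(n).
Expanding and collecting terms gives f(n) = 6n² - 6n.
Evaluating at n = 8: f(8) = 336.

336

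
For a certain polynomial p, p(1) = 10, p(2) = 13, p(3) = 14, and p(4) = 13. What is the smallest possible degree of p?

Forward differences of the values at s = 1, 2, 3, 4:
  p  : 10  13  14  13
  Δ  : 3  1  -1
  Δ^2: -2  -2
  Δ^3: 0
The second differences are constant (-2) and nonzero, while all higher differences vanish, so the minimal degree is 2.

2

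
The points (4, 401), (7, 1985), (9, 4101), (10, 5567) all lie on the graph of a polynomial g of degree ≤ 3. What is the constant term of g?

Write g(n) = an^3 + bn^2 + cn + d. Substituting each data point gives a linear system:
  64a + 16b + 4c + d = 401
  343a + 49b + 7c + d = 1985
  729a + 81b + 9c + d = 4101
  1000a + 100b + 10c + d = 5567
Solving the system yields a = 5, b = 6, c = -3, d = -3.
So g(n) = 5n³ + 6n² - 3n - 3.
The constant term is -3.

-3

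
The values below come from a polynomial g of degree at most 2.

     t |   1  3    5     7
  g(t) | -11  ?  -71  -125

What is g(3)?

-33

On equispaced nodes a degree-2 polynomial has vanishing third forward difference, so
  - g(1) + 3·g(3) - 3·g(5) + g(7) = 0.
Substituting the known values and solving for g(3):
  3·g(3) = -99
  g(3) = -33.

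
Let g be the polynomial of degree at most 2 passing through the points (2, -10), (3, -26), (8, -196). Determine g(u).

g(u) = -3u^2 - u + 4

Using the Lagrange interpolation formula with nodes 2, 3, 8:
  L_0(u) = (u - 3)(u - 8) / 6
  L_1(u) = (u - 2)(u - 8) / -5
  L_2(u) = (u - 2)(u - 3) / 30
Then g(u) = -10·L_0(u) - 26·L_1(u) - 196·L_2(u).
Expanding and collecting terms gives g(u) = -3u^2 - u + 4.
Check: g(3) = -26. ✓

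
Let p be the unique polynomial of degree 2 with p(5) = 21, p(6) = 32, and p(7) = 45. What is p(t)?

Using the Lagrange interpolation formula with nodes 5, 6, 7:
  L_0(t) = (t - 6)(t - 7) / 2
  L_1(t) = (t - 5)(t - 7) / -1
  L_2(t) = (t - 5)(t - 6) / 2
Then p(t) = 21·L_0(t) + 32·L_1(t) + 45·L_2(t).
Expanding and collecting terms gives p(t) = t^2 - 4.
Check: p(6) = 32. ✓

p(t) = t^2 - 4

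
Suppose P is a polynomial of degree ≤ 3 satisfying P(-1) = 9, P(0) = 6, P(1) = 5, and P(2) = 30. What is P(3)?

Using the Lagrange interpolation formula with nodes -1, 0, 1, 2:
  L_0(x) = x(x - 1)(x - 2) / -6
  L_1(x) = (x + 1)(x - 1)(x - 2) / 2
  L_2(x) = (x + 1)x(x - 2) / -2
  L_3(x) = (x + 1)x(x - 1) / 6
Then P(x) = 9·L_0(x) + 6·L_1(x) + 5·L_2(x) + 30·L_3(x).
Expanding and collecting terms gives P(x) = 4x^3 + x^2 - 6x + 6.
Evaluating at x = 3: P(3) = 105.

105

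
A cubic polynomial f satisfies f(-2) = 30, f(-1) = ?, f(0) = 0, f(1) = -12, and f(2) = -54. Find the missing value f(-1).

6

The 4 known points determine the degree-3 polynomial uniquely.
Write f(t) = at^3 + bt^2 + ct + d. Substituting each data point gives a linear system:
  -8a + 4b - 2c + d = 30
  d = 0
  a + b + c + d = -12
  8a + 4b + 2c + d = -54
Solving the system yields a = -4, b = -3, c = -5, d = 0.
So f(t) = -4t^3 - 3t^2 - 5t.
Then f(-1) = 6.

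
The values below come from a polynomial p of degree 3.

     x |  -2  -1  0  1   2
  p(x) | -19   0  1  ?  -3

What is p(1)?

On equispaced nodes a degree-3 polynomial has vanishing fourth forward difference, so
  p(-2) - 4·p(-1) + 6·p(0) - 4·p(1) + p(2) = 0.
Substituting the known values and solving for p(1):
  -4·p(1) = 16
  p(1) = -4.

-4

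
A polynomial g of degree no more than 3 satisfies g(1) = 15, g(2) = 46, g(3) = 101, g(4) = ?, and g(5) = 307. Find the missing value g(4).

186

On equispaced nodes a degree-3 polynomial has vanishing fourth forward difference, so
  g(1) - 4·g(2) + 6·g(3) - 4·g(4) + g(5) = 0.
Substituting the known values and solving for g(4):
  -4·g(4) = -744
  g(4) = 186.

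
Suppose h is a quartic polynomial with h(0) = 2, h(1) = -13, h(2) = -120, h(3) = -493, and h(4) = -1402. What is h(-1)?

3

Write h(s) = as^4 + bs^3 + cs^2 + ds + e. Substituting each data point gives a linear system:
  e = 2
  a + b + c + d + e = -13
  16a + 8b + 4c + 2d + e = -120
  81a + 27b + 9c + 3d + e = -493
  256a + 64b + 16c + 4d + e = -1402
Solving the system yields a = -4, b = -5, c = -3, d = -3, e = 2.
So h(s) = -4s⁴ - 5s³ - 3s² - 3s + 2.
Then h(-1) = 3.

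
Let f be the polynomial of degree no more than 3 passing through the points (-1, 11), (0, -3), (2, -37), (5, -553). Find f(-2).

63

Write f(s) = as^3 + bs^2 + cs + d. Substituting each data point gives a linear system:
  -a + b - c + d = 11
  d = -3
  8a + 4b + 2c + d = -37
  125a + 25b + 5c + d = -553
Solving the system yields a = -5, b = 4, c = -5, d = -3.
So f(s) = -5s^3 + 4s^2 - 5s - 3.
Then f(-2) = 63.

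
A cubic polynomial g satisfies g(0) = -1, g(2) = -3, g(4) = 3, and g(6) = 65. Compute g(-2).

Forward differences of the values at x = 0, 2, 4, 6:
  g  : -1  -3  3  65
  Δ  : -2  6  62
  Δ^2: 8  56
  Δ^3: 48
The third differences are constant, confirming degree 3.
Interpolating (Newton forward form) and evaluating at x = -2 gives g(-2) = -39.

-39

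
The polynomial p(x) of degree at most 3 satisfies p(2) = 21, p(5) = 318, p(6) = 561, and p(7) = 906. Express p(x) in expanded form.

Write p(x) = ax^3 + bx^2 + cx + d. Substituting each data point gives a linear system:
  8a + 4b + 2c + d = 21
  125a + 25b + 5c + d = 318
  216a + 36b + 6c + d = 561
  343a + 49b + 7c + d = 906
Solving the system yields a = 3, b = -3, c = 3, d = 3.
So p(x) = 3x³ - 3x² + 3x + 3.
Check: p(6) = 561. ✓

p(x) = 3x^3 - 3x^2 + 3x + 3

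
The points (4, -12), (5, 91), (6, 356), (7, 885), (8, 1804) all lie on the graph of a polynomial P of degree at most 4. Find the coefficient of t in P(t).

-6

Write P(t) = at^4 + bt^3 + ct^2 + dt + e. Substituting each data point gives a linear system:
  256a + 64b + 16c + 4d + e = -12
  625a + 125b + 25c + 5d + e = 91
  1296a + 216b + 36c + 6d + e = 356
  2401a + 343b + 49c + 7d + e = 885
  4096a + 512b + 64c + 8d + e = 1804
Solving the system yields a = 1, b = -5, c = 5, d = -6, e = -4.
So P(t) = t⁴ - 5t³ + 5t² - 6t - 4.
The coefficient of t is -6.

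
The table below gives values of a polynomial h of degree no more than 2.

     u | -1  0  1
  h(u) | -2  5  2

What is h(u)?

Using the Lagrange interpolation formula with nodes -1, 0, 1:
  L_0(u) = u(u - 1) / 2
  L_1(u) = (u + 1)(u - 1) / -1
  L_2(u) = (u + 1)u / 2
Then h(u) = -2·L_0(u) + 5·L_1(u) + 2·L_2(u).
Expanding and collecting terms gives h(u) = -5u² + 2u + 5.
Check: h(-1) = -2. ✓

h(u) = -5u^2 + 2u + 5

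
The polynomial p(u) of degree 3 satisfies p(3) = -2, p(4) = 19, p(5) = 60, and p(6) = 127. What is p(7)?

Forward differences of the values at u = 3, 4, 5, 6:
  p  : -2  19  60  127
  Δ  : 21  41  67
  Δ^2: 20  26
  Δ^3: 6
The third differences are constant, confirming degree 3.
Interpolating (Newton forward form) and evaluating at u = 7 gives p(7) = 226.

226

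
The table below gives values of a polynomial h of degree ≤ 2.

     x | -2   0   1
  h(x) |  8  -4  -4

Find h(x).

Write h(x) = ax^2 + bx + c. Substituting each data point gives a linear system:
  4a - 2b + c = 8
  c = -4
  a + b + c = -4
Solving the system yields a = 2, b = -2, c = -4.
So h(x) = 2x² - 2x - 4.
Check: h(1) = -4. ✓

h(x) = 2x^2 - 2x - 4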